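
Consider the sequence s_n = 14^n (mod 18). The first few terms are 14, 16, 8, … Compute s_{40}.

Computing terms: s_1 = 14, s_2 = 16, s_3 = 8, s_4 = 4, s_5 = 2, s_6 = 10, s_7 = 14.
The sequence repeats with period 6.
(40 - 1) mod 6 = 3, so s_{40} = s_4 = 4.

4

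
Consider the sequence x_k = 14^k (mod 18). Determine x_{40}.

Computing terms: x_1 = 14; x_2 = 16; x_3 = 8; x_4 = 4; x_5 = 2; x_6 = 10; x_7 = 14.
The sequence repeats with period 6.
So x_{40} = x_{1 + ((40-1) mod 6)} = x_4 = 4.

4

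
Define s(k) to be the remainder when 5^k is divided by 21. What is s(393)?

Computing terms: s(1) = 5; s(2) = 4; s(3) = 20; s(4) = 16; s(5) = 17; s(6) = 1; s(7) = 5.
Since s(7) = s(1) = 5, the sequence is periodic with period 6.
(393 - 1) mod 6 = 2, so s(393) = s(3) = 20.

20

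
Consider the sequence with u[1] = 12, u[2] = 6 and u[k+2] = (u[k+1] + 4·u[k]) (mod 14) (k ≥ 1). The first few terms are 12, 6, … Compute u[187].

We have u[1] = 12, u[2] = 6, u[3] = 12, u[4] = 8, u[5] = 0, u[6] = 4, u[7] = 4, u[8] = 6, u[9] = 8, u[10] = 4, u[11] = 8, u[12] = 10, u[13] = 0, u[14] = 12, u[15] = 12, u[16] = 4, u[17] = 10, u[18] = 12, u[19] = 10, u[20] = 2, u[21] = 0, u[22] = 8, u[23] = 8, u[24] = 12, u[25] = 2, u[26] = 8, u[27] = 2, u[28] = 6, u[29] = 0, u[30] = 10, u[31] = 10, u[32] = 8, u[33] = 6, u[34] = 10, u[35] = 6, u[36] = 4, u[37] = 0, u[38] = 2, u[39] = 2, u[40] = 10, u[41] = 4, u[42] = 2, u[43] = 4, u[44] = 12, u[45] = 0, u[46] = 6, u[47] = 6, u[48] = 2, u[49] = 12, u[50] = 6.
The sequence repeats with period 48.
So u[187] = u[1 + ((187-1) mod 48)] = u[43] = 4.

4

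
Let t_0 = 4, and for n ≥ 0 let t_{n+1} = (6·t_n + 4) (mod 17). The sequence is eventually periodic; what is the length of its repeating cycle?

Computing terms: t_0 = 4; t_1 = 11; t_2 = 2; t_3 = 16; t_4 = 15; t_5 = 9; t_6 = 7; t_7 = 12; t_8 = 8; t_9 = 1; t_{10} = 10; t_{11} = 13; t_{12} = 14; t_{13} = 3; t_{14} = 5; t_{15} = 0; t_{16} = 4.
The sequence repeats with period 16.

16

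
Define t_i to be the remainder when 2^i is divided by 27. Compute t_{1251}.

We have t_1 = 2, t_2 = 4, t_3 = 8, t_4 = 16, t_5 = 5, t_6 = 10, t_7 = 20, t_8 = 13, t_9 = 26, t_{10} = 25, t_{11} = 23, t_{12} = 19, t_{13} = 11, t_{14} = 22, t_{15} = 17, t_{16} = 7, t_{17} = 14, t_{18} = 1, t_{19} = 2.
Since t_{19} = t_1 = 2, the sequence is periodic with period 18.
So t_{1251} = t_{1 + ((1251-1) mod 18)} = t_9 = 26.

26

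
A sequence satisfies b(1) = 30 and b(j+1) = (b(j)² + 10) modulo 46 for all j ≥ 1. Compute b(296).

Computing terms: b(1) = 30,  b(2) = 36,  b(3) = 18,  b(4) = 12,  b(5) = 16,  b(6) = 36.
Since b(6) = b(2) = 36, the sequence is eventually periodic: after a pre-period of length 1 it cycles with period 4.
For j ≥ 2, b(j) depends only on (j - 2) mod 4. (296 - 2) mod 4 = 2, so b(296) = b(4) = 12.

12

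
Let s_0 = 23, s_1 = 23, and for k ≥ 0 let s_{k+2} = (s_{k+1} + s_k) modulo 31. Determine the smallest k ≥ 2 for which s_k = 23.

28

We have s_0 = 23; s_1 = 23; s_2 = 15; s_3 = 7; s_4 = 22; s_5 = 29; s_6 = 20; s_7 = 18; s_8 = 7; s_9 = 25; s_{10} = 1; s_{11} = 26; s_{12} = 27; s_{13} = 22; s_{14} = 18; s_{15} = 9; s_{16} = 27; s_{17} = 5; s_{18} = 1; s_{19} = 6; s_{20} = 7; s_{21} = 13; s_{22} = 20; s_{23} = 2; s_{24} = 22; s_{25} = 24; s_{26} = 15; s_{27} = 8; s_{28} = 23; s_{29} = 0; s_{30} = 23; s_{31} = 23.
Since (s_{30}, s_{31}) = (s_0, s_1) = (23, 23) (two consecutive terms determine the rest), the sequence is periodic with period 30.
The value 23 first appears (with k ≥ 2) at s_{28}.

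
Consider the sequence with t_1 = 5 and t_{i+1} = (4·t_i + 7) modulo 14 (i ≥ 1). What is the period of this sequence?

Computing terms: t_1 = 5,  t_2 = 13,  t_3 = 3,  t_4 = 5.
Since t_4 = t_1 = 5, the sequence is periodic with period 3.

3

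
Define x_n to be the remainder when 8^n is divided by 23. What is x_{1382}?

Computing terms: x_0 = 1; x_1 = 8; x_2 = 18; x_3 = 6; x_4 = 2; x_5 = 16; x_6 = 13; x_7 = 12; x_8 = 4; x_9 = 9; x_{10} = 3; x_{11} = 1.
The sequence repeats with period 11.
So x_{1382} = x_{0 + ((1382-0) mod 11)} = x_7 = 12.

12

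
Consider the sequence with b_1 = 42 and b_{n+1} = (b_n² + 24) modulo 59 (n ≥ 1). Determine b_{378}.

b_1 = 42, b_2 = 18, b_3 = 53, b_4 = 1, b_5 = 25, b_6 = 0, b_7 = 24, b_8 = 10, b_9 = 6, b_{10} = 1.
Since b_{10} = b_4 = 1, the sequence is eventually periodic: after a pre-period of length 3 it cycles with period 6.
For n ≥ 4, b_n depends only on (n - 4) mod 6. (378 - 4) mod 6 = 2, so b_{378} = b_6 = 0.

0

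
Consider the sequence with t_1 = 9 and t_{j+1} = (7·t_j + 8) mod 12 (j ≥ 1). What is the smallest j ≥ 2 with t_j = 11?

2

t_1 = 9; t_2 = 11; t_3 = 1; t_4 = 3; t_5 = 5; t_6 = 7; t_7 = 9.
The sequence repeats with period 6.
The value 11 first appears (with j ≥ 2) at t_2.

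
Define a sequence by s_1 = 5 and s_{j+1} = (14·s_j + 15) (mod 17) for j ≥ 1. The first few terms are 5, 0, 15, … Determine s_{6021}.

3

We have s_1 = 5, s_2 = 0, s_3 = 15, s_4 = 4, s_5 = 3, s_6 = 6, s_7 = 14, s_8 = 7, s_9 = 11, s_{10} = 16, s_{11} = 1, s_{12} = 12, s_{13} = 13, s_{14} = 10, s_{15} = 2, s_{16} = 9, s_{17} = 5.
The sequence repeats with period 16.
(6021 - 1) mod 16 = 4, so s_{6021} = s_5 = 3.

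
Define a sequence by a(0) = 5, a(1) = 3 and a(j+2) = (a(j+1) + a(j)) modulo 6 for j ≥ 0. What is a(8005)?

a(0) = 5; a(1) = 3; a(2) = 2; a(3) = 5; a(4) = 1; a(5) = 0; a(6) = 1; a(7) = 1; a(8) = 2; a(9) = 3; a(10) = 5; a(11) = 2; a(12) = 1; a(13) = 3; a(14) = 4; a(15) = 1; a(16) = 5; a(17) = 0; a(18) = 5; a(19) = 5; a(20) = 4; a(21) = 3; a(22) = 1; a(23) = 4; a(24) = 5; a(25) = 3.
The sequence repeats with period 24.
So a(8005) = a(0 + ((8005-0) mod 24)) = a(13) = 3.

3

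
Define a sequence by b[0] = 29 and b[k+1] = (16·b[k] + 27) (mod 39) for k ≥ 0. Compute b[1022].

b[0] = 29, b[1] = 23, b[2] = 5, b[3] = 29.
Since b[3] = b[0] = 29, the sequence is periodic with period 3.
So b[1022] = b[0 + ((1022-0) mod 3)] = b[2] = 5.

5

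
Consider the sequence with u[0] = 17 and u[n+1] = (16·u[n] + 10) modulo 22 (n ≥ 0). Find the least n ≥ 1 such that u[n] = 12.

2

Computing terms: u[0] = 17,  u[1] = 18,  u[2] = 12,  u[3] = 4,  u[4] = 8,  u[5] = 6,  u[6] = 18.
Since u[6] = u[1] = 18, the sequence is eventually periodic: after a pre-period of length 1 it cycles with period 5.
The value 12 first appears (with n ≥ 1) at u[2].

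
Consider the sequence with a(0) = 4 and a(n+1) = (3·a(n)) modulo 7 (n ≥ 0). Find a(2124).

4

a(0) = 4; a(1) = 5; a(2) = 1; a(3) = 3; a(4) = 2; a(5) = 6; a(6) = 4.
Since a(6) = a(0) = 4, the sequence is periodic with period 6.
(2124 - 0) mod 6 = 0, so a(2124) = a(0) = 4.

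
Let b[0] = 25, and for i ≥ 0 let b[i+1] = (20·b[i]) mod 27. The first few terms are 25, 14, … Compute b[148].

4

b[0] = 25; b[1] = 14; b[2] = 10; b[3] = 11; b[4] = 4; b[5] = 26; b[6] = 7; b[7] = 5; b[8] = 19; b[9] = 2; b[10] = 13; b[11] = 17; b[12] = 16; b[13] = 23; b[14] = 1; b[15] = 20; b[16] = 22; b[17] = 8; b[18] = 25.
The sequence repeats with period 18.
So b[148] = b[0 + ((148-0) mod 18)] = b[4] = 4.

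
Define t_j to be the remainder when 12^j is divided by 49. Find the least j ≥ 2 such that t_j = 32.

8

Computing terms: t_1 = 12,  t_2 = 46,  t_3 = 13,  t_4 = 9,  t_5 = 10,  t_6 = 22,  t_7 = 19,  t_8 = 32,  t_9 = 41,  t_{10} = 2,  t_{11} = 24,  t_{12} = 43,  t_{13} = 26,  t_{14} = 18,  t_{15} = 20,  t_{16} = 44,  t_{17} = 38,  t_{18} = 15,  t_{19} = 33,  t_{20} = 4,  t_{21} = 48,  t_{22} = 37,  t_{23} = 3,  t_{24} = 36,  t_{25} = 40,  t_{26} = 39,  t_{27} = 27,  t_{28} = 30,  t_{29} = 17,  t_{30} = 8,  t_{31} = 47,  t_{32} = 25,  t_{33} = 6,  t_{34} = 23,  t_{35} = 31,  t_{36} = 29,  t_{37} = 5,  t_{38} = 11,  t_{39} = 34,  t_{40} = 16,  t_{41} = 45,  t_{42} = 1,  t_{43} = 12.
Since t_{43} = t_1 = 12, the sequence is periodic with period 42.
The value 32 first appears (with j ≥ 2) at t_8.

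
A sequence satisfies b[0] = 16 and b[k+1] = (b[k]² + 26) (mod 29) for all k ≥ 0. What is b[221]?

21

We have b[0] = 16; b[1] = 21; b[2] = 3; b[3] = 6; b[4] = 4; b[5] = 13; b[6] = 21.
Since b[6] = b[1] = 21, the sequence is eventually periodic: after a pre-period of length 1 it cycles with period 5.
For k ≥ 1, b[k] depends only on (k - 1) mod 5. (221 - 1) mod 5 = 0, so b[221] = b[1] = 21.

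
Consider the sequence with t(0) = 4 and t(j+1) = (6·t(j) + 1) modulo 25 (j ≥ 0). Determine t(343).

22

Listing terms: t(0) = 4; t(1) = 0; t(2) = 1; t(3) = 7; t(4) = 18; t(5) = 9; t(6) = 5; t(7) = 6; t(8) = 12; t(9) = 23; t(10) = 14; t(11) = 10; t(12) = 11; t(13) = 17; t(14) = 3; t(15) = 19; t(16) = 15; t(17) = 16; t(18) = 22; t(19) = 8; t(20) = 24; t(21) = 20; t(22) = 21; t(23) = 2; t(24) = 13; t(25) = 4.
The sequence repeats with period 25.
(343 - 0) mod 25 = 18, so t(343) = t(18) = 22.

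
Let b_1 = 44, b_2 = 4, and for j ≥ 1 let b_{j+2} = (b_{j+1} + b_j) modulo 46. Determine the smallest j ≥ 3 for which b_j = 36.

8

We have b_1 = 44, b_2 = 4, b_3 = 2, b_4 = 6, b_5 = 8, b_6 = 14, b_7 = 22, b_8 = 36, b_9 = 12, b_{10} = 2, b_{11} = 14, b_{12} = 16, b_{13} = 30, b_{14} = 0, b_{15} = 30, b_{16} = 30, b_{17} = 14, b_{18} = 44, b_{19} = 12, b_{20} = 10, b_{21} = 22, b_{22} = 32, b_{23} = 8, b_{24} = 40, b_{25} = 2, b_{26} = 42, b_{27} = 44, b_{28} = 40, b_{29} = 38, b_{30} = 32, b_{31} = 24, b_{32} = 10, b_{33} = 34, b_{34} = 44, b_{35} = 32, b_{36} = 30, b_{37} = 16, b_{38} = 0, b_{39} = 16, b_{40} = 16, b_{41} = 32, b_{42} = 2, b_{43} = 34, b_{44} = 36, b_{45} = 24, b_{46} = 14, b_{47} = 38, b_{48} = 6, b_{49} = 44, b_{50} = 4.
Since (b_{49}, b_{50}) = (b_1, b_2) = (44, 4) (two consecutive terms determine the rest), the sequence is periodic with period 48.
The value 36 first appears (with j ≥ 3) at b_8.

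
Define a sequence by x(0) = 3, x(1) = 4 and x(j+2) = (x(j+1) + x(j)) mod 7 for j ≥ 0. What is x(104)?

Computing terms: x(0) = 3; x(1) = 4; x(2) = 0; x(3) = 4; x(4) = 4; x(5) = 1; x(6) = 5; x(7) = 6; x(8) = 4; x(9) = 3; x(10) = 0; x(11) = 3; x(12) = 3; x(13) = 6; x(14) = 2; x(15) = 1; x(16) = 3; x(17) = 4.
The sequence repeats with period 16.
(104 - 0) mod 16 = 8, so x(104) = x(8) = 4.

4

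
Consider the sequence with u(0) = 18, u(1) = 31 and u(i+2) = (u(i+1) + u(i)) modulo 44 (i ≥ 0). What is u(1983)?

Computing terms: u(0) = 18, u(1) = 31, u(2) = 5, u(3) = 36, u(4) = 41, u(5) = 33, u(6) = 30, u(7) = 19, u(8) = 5, u(9) = 24, u(10) = 29, u(11) = 9, u(12) = 38, u(13) = 3, u(14) = 41, u(15) = 0, u(16) = 41, u(17) = 41, u(18) = 38, u(19) = 35, u(20) = 29, u(21) = 20, u(22) = 5, u(23) = 25, u(24) = 30, u(25) = 11, u(26) = 41, u(27) = 8, u(28) = 5, u(29) = 13, u(30) = 18, u(31) = 31.
Since (u(30), u(31)) = (u(0), u(1)) = (18, 31) (two consecutive terms determine the rest), the sequence is periodic with period 30.
So u(1983) = u(0 + ((1983-0) mod 30)) = u(3) = 36.

36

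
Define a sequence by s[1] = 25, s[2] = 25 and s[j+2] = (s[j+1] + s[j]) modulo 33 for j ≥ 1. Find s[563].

We have s[1] = 25; s[2] = 25; s[3] = 17; s[4] = 9; s[5] = 26; s[6] = 2; s[7] = 28; s[8] = 30; s[9] = 25; s[10] = 22; s[11] = 14; s[12] = 3; s[13] = 17; s[14] = 20; s[15] = 4; s[16] = 24; s[17] = 28; s[18] = 19; s[19] = 14; s[20] = 0; s[21] = 14; s[22] = 14; s[23] = 28; s[24] = 9; s[25] = 4; s[26] = 13; s[27] = 17; s[28] = 30; s[29] = 14; s[30] = 11; s[31] = 25; s[32] = 3; s[33] = 28; s[34] = 31; s[35] = 26; s[36] = 24; s[37] = 17; s[38] = 8; s[39] = 25; s[40] = 0; s[41] = 25; s[42] = 25.
The sequence repeats with period 40.
So s[563] = s[1 + ((563-1) mod 40)] = s[3] = 17.

17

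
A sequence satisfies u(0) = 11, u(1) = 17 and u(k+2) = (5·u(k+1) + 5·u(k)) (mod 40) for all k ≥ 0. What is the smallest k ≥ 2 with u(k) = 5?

Listing terms: u(0) = 11,  u(1) = 17,  u(2) = 20,  u(3) = 25,  u(4) = 25,  u(5) = 10,  u(6) = 15,  u(7) = 5,  u(8) = 20,  u(9) = 5,  u(10) = 5,  u(11) = 10,  u(12) = 35,  u(13) = 25,  u(14) = 20,  u(15) = 25.
Since (u(14), u(15)) = (u(2), u(3)) = (20, 25) (two consecutive terms determine the rest), the sequence is eventually periodic: after a pre-period of length 2 it cycles with period 12.
The value 5 first appears (with k ≥ 2) at u(7).

7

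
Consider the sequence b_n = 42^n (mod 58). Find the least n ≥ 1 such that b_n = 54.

4

We have b_0 = 1, b_1 = 42, b_2 = 24, b_3 = 22, b_4 = 54, b_5 = 6, b_6 = 20, b_7 = 28, b_8 = 16, b_9 = 34, b_{10} = 36, b_{11} = 4, b_{12} = 52, b_{13} = 38, b_{14} = 30, b_{15} = 42.
Since b_{15} = b_1 = 42, the sequence is eventually periodic: after a pre-period of length 1 it cycles with period 14.
The value 54 first appears (with n ≥ 1) at b_4.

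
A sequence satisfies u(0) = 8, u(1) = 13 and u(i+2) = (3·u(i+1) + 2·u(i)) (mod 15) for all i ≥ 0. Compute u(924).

Computing terms: u(0) = 8; u(1) = 13; u(2) = 10; u(3) = 11; u(4) = 8; u(5) = 1; u(6) = 4; u(7) = 14; u(8) = 5; u(9) = 13; u(10) = 4; u(11) = 8; u(12) = 2; u(13) = 7; u(14) = 10; u(15) = 14; u(16) = 2; u(17) = 4; u(18) = 1; u(19) = 11; u(20) = 5; u(21) = 7; u(22) = 1; u(23) = 2; u(24) = 8; u(25) = 13.
Since (u(24), u(25)) = (u(0), u(1)) = (8, 13) (two consecutive terms determine the rest), the sequence is periodic with period 24.
(924 - 0) mod 24 = 12, so u(924) = u(12) = 2.

2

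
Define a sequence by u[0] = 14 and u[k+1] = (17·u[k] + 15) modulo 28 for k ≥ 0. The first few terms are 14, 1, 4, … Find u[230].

4

u[0] = 14; u[1] = 1; u[2] = 4; u[3] = 27; u[4] = 26; u[5] = 9; u[6] = 0; u[7] = 15; u[8] = 18; u[9] = 13; u[10] = 12; u[11] = 23; u[12] = 14.
Since u[12] = u[0] = 14, the sequence is periodic with period 12.
So u[230] = u[0 + ((230-0) mod 12)] = u[2] = 4.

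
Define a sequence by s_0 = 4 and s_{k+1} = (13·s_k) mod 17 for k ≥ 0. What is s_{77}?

1

Listing terms: s_0 = 4; s_1 = 1; s_2 = 13; s_3 = 16; s_4 = 4.
Since s_4 = s_0 = 4, the sequence is periodic with period 4.
(77 - 0) mod 4 = 1, so s_{77} = s_1 = 1.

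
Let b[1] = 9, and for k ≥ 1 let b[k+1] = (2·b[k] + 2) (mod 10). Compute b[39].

b[1] = 9,  b[2] = 0,  b[3] = 2,  b[4] = 6,  b[5] = 4,  b[6] = 0.
Since b[6] = b[2] = 0, the sequence is eventually periodic: after a pre-period of length 1 it cycles with period 4.
For k ≥ 2, b[k] depends only on (k - 2) mod 4. (39 - 2) mod 4 = 1, so b[39] = b[3] = 2.

2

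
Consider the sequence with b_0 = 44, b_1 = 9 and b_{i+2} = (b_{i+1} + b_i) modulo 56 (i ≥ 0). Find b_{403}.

b_0 = 44,  b_1 = 9,  b_2 = 53,  b_3 = 6,  b_4 = 3,  b_5 = 9,  b_6 = 12,  b_7 = 21,  b_8 = 33,  b_9 = 54,  b_{10} = 31,  b_{11} = 29,  b_{12} = 4,  b_{13} = 33,  b_{14} = 37,  b_{15} = 14,  b_{16} = 51,  b_{17} = 9,  b_{18} = 4,  b_{19} = 13,  b_{20} = 17,  b_{21} = 30,  b_{22} = 47,  b_{23} = 21,  b_{24} = 12,  b_{25} = 33,  b_{26} = 45,  b_{27} = 22,  b_{28} = 11,  b_{29} = 33,  b_{30} = 44,  b_{31} = 21,  b_{32} = 9,  b_{33} = 30,  b_{34} = 39,  b_{35} = 13,  b_{36} = 52,  b_{37} = 9,  b_{38} = 5,  b_{39} = 14,  b_{40} = 19,  b_{41} = 33,  b_{42} = 52,  b_{43} = 29,  b_{44} = 25,  b_{45} = 54,  b_{46} = 23,  b_{47} = 21,  b_{48} = 44,  b_{49} = 9.
Since (b_{48}, b_{49}) = (b_0, b_1) = (44, 9) (two consecutive terms determine the rest), the sequence is periodic with period 48.
So b_{403} = b_{0 + ((403-0) mod 48)} = b_{19} = 13.

13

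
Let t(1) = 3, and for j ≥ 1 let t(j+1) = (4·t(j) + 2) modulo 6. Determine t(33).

We have t(1) = 3, t(2) = 2, t(3) = 4, t(4) = 0, t(5) = 2.
Since t(5) = t(2) = 2, the sequence is eventually periodic: after a pre-period of length 1 it cycles with period 3.
For j ≥ 2, t(j) depends only on (j - 2) mod 3. (33 - 2) mod 3 = 1, so t(33) = t(3) = 4.

4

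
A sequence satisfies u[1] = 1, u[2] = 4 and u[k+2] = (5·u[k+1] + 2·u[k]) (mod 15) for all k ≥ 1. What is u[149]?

4

Listing terms: u[1] = 1,  u[2] = 4,  u[3] = 7,  u[4] = 13,  u[5] = 4,  u[6] = 1,  u[7] = 13,  u[8] = 7,  u[9] = 1,  u[10] = 4.
The sequence repeats with period 8.
So u[149] = u[1 + ((149-1) mod 8)] = u[5] = 4.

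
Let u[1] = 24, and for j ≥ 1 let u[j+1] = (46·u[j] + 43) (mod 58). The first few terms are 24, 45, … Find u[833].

u[1] = 24; u[2] = 45; u[3] = 25; u[4] = 33; u[5] = 53; u[6] = 45.
Since u[6] = u[2] = 45, the sequence is eventually periodic: after a pre-period of length 1 it cycles with period 4.
For j ≥ 2, u[j] depends only on (j - 2) mod 4. (833 - 2) mod 4 = 3, so u[833] = u[5] = 53.

53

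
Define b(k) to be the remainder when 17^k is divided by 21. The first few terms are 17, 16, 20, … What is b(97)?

We have b(1) = 17,  b(2) = 16,  b(3) = 20,  b(4) = 4,  b(5) = 5,  b(6) = 1,  b(7) = 17.
The sequence repeats with period 6.
So b(97) = b(1 + ((97-1) mod 6)) = b(1) = 17.

17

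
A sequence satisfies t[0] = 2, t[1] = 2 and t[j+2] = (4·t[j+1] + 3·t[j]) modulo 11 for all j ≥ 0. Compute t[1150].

10

We have t[0] = 2,  t[1] = 2,  t[2] = 3,  t[3] = 7,  t[4] = 4,  t[5] = 4,  t[6] = 6,  t[7] = 3,  t[8] = 8,  t[9] = 8,  t[10] = 1,  t[11] = 6,  t[12] = 5,  t[13] = 5,  t[14] = 2,  t[15] = 1,  t[16] = 10,  t[17] = 10,  t[18] = 4,  t[19] = 2,  t[20] = 9,  t[21] = 9,  t[22] = 8,  t[23] = 4,  t[24] = 7,  t[25] = 7,  t[26] = 5,  t[27] = 8,  t[28] = 3,  t[29] = 3,  t[30] = 10,  t[31] = 5,  t[32] = 6,  t[33] = 6,  t[34] = 9,  t[35] = 10,  t[36] = 1,  t[37] = 1,  t[38] = 7,  t[39] = 9,  t[40] = 2,  t[41] = 2.
The sequence repeats with period 40.
(1150 - 0) mod 40 = 30, so t[1150] = t[30] = 10.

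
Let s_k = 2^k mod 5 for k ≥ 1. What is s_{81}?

s_1 = 2; s_2 = 4; s_3 = 3; s_4 = 1; s_5 = 2.
Since s_5 = s_1 = 2, the sequence is periodic with period 4.
(81 - 1) mod 4 = 0, so s_{81} = s_1 = 2.

2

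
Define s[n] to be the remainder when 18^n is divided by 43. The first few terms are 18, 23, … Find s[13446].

Listing terms: s[1] = 18,  s[2] = 23,  s[3] = 27,  s[4] = 13,  s[5] = 19,  s[6] = 41,  s[7] = 7,  s[8] = 40,  s[9] = 32,  s[10] = 17,  s[11] = 5,  s[12] = 4,  s[13] = 29,  s[14] = 6,  s[15] = 22,  s[16] = 9,  s[17] = 33,  s[18] = 35,  s[19] = 28,  s[20] = 31,  s[21] = 42,  s[22] = 25,  s[23] = 20,  s[24] = 16,  s[25] = 30,  s[26] = 24,  s[27] = 2,  s[28] = 36,  s[29] = 3,  s[30] = 11,  s[31] = 26,  s[32] = 38,  s[33] = 39,  s[34] = 14,  s[35] = 37,  s[36] = 21,  s[37] = 34,  s[38] = 10,  s[39] = 8,  s[40] = 15,  s[41] = 12,  s[42] = 1,  s[43] = 18.
Since s[43] = s[1] = 18, the sequence is periodic with period 42.
So s[13446] = s[1 + ((13446-1) mod 42)] = s[6] = 41.

41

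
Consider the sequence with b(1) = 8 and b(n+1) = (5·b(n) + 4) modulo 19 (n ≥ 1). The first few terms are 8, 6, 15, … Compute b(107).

10

Computing terms: b(1) = 8; b(2) = 6; b(3) = 15; b(4) = 3; b(5) = 0; b(6) = 4; b(7) = 5; b(8) = 10; b(9) = 16; b(10) = 8.
The sequence repeats with period 9.
(107 - 1) mod 9 = 7, so b(107) = b(8) = 10.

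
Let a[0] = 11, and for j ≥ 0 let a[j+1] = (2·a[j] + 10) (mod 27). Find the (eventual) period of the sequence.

Listing terms: a[0] = 11,  a[1] = 5,  a[2] = 20,  a[3] = 23,  a[4] = 2,  a[5] = 14,  a[6] = 11.
Since a[6] = a[0] = 11, the sequence is periodic with period 6.

6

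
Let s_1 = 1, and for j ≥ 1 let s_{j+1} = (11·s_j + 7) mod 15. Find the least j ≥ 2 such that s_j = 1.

11

s_1 = 1, s_2 = 3, s_3 = 10, s_4 = 12, s_5 = 4, s_6 = 6, s_7 = 13, s_8 = 0, s_9 = 7, s_{10} = 9, s_{11} = 1.
Since s_{11} = s_1 = 1, the sequence is periodic with period 10.
The value 1 next appears (with j ≥ 2) at s_{11}.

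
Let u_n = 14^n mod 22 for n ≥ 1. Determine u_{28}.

Listing terms: u_1 = 14; u_2 = 20; u_3 = 16; u_4 = 4; u_5 = 12; u_6 = 14.
Since u_6 = u_1 = 14, the sequence is periodic with period 5.
So u_{28} = u_{1 + ((28-1) mod 5)} = u_3 = 16.

16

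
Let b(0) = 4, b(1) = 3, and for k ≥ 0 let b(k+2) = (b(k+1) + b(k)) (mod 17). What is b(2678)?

b(0) = 4, b(1) = 3, b(2) = 7, b(3) = 10, b(4) = 0, b(5) = 10, b(6) = 10, b(7) = 3, b(8) = 13, b(9) = 16, b(10) = 12, b(11) = 11, b(12) = 6, b(13) = 0, b(14) = 6, b(15) = 6, b(16) = 12, b(17) = 1, b(18) = 13, b(19) = 14, b(20) = 10, b(21) = 7, b(22) = 0, b(23) = 7, b(24) = 7, b(25) = 14, b(26) = 4, b(27) = 1, b(28) = 5, b(29) = 6, b(30) = 11, b(31) = 0, b(32) = 11, b(33) = 11, b(34) = 5, b(35) = 16, b(36) = 4, b(37) = 3.
Since (b(36), b(37)) = (b(0), b(1)) = (4, 3) (two consecutive terms determine the rest), the sequence is periodic with period 36.
(2678 - 0) mod 36 = 14, so b(2678) = b(14) = 6.

6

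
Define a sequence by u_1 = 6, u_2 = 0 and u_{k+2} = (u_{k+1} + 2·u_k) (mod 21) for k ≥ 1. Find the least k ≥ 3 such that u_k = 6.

7

Listing terms: u_1 = 6, u_2 = 0, u_3 = 12, u_4 = 12, u_5 = 15, u_6 = 18, u_7 = 6, u_8 = 0.
Since (u_7, u_8) = (u_1, u_2) = (6, 0) (two consecutive terms determine the rest), the sequence is periodic with period 6.
The value 6 next appears (with k ≥ 3) at u_7.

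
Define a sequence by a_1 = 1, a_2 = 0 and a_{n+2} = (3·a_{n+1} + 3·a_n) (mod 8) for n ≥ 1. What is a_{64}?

1

a_1 = 1; a_2 = 0; a_3 = 3; a_4 = 1; a_5 = 4; a_6 = 7; a_7 = 1; a_8 = 0.
The sequence repeats with period 6.
So a_{64} = a_{1 + ((64-1) mod 6)} = a_4 = 1.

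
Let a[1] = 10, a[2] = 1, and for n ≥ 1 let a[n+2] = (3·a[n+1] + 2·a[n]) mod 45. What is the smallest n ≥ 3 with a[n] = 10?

Listing terms: a[1] = 10,  a[2] = 1,  a[3] = 23,  a[4] = 26,  a[5] = 34,  a[6] = 19,  a[7] = 35,  a[8] = 8,  a[9] = 4,  a[10] = 28,  a[11] = 2,  a[12] = 17,  a[13] = 10,  a[14] = 19,  a[15] = 32,  a[16] = 44,  a[17] = 16,  a[18] = 1,  a[19] = 35,  a[20] = 17,  a[21] = 31,  a[22] = 37,  a[23] = 38,  a[24] = 8,  a[25] = 10,  a[26] = 1.
Since (a[25], a[26]) = (a[1], a[2]) = (10, 1) (two consecutive terms determine the rest), the sequence is periodic with period 24.
The value 10 first appears (with n ≥ 3) at a[13].

13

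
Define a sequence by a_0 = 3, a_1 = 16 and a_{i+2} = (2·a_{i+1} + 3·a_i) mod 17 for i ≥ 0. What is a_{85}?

Computing terms: a_0 = 3, a_1 = 16, a_2 = 7, a_3 = 11, a_4 = 9, a_5 = 0, a_6 = 10, a_7 = 3, a_8 = 2, a_9 = 13, a_{10} = 15, a_{11} = 1, a_{12} = 13, a_{13} = 12, a_{14} = 12, a_{15} = 9, a_{16} = 3, a_{17} = 16.
The sequence repeats with period 16.
(85 - 0) mod 16 = 5, so a_{85} = a_5 = 0.

0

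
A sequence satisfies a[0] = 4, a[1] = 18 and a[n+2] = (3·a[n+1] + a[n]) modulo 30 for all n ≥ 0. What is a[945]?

18

Computing terms: a[0] = 4, a[1] = 18, a[2] = 28, a[3] = 12, a[4] = 4, a[5] = 24, a[6] = 16, a[7] = 12, a[8] = 22, a[9] = 18, a[10] = 16, a[11] = 6, a[12] = 4, a[13] = 18.
Since (a[12], a[13]) = (a[0], a[1]) = (4, 18) (two consecutive terms determine the rest), the sequence is periodic with period 12.
So a[945] = a[0 + ((945-0) mod 12)] = a[9] = 18.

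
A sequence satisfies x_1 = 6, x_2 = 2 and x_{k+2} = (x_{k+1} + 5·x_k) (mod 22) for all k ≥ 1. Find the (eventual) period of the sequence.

Listing terms: x_1 = 6, x_2 = 2, x_3 = 10, x_4 = 20, x_5 = 4, x_6 = 16, x_7 = 14, x_8 = 6, x_9 = 10, x_{10} = 18, x_{11} = 2, x_{12} = 4, x_{13} = 14, x_{14} = 12, x_{15} = 16, x_{16} = 10, x_{17} = 2, x_{18} = 8, x_{19} = 18, x_{20} = 14, x_{21} = 16, x_{22} = 20, x_{23} = 12, x_{24} = 2, x_{25} = 18, x_{26} = 6, x_{27} = 8, x_{28} = 16, x_{29} = 12, x_{30} = 4, x_{31} = 20, x_{32} = 18, x_{33} = 8, x_{34} = 10, x_{35} = 6, x_{36} = 12, x_{37} = 20, x_{38} = 14, x_{39} = 4, x_{40} = 8, x_{41} = 6, x_{42} = 2.
The sequence repeats with period 40.

40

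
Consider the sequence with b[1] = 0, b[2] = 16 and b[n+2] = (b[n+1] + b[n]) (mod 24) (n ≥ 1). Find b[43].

b[1] = 0, b[2] = 16, b[3] = 16, b[4] = 8, b[5] = 0, b[6] = 8, b[7] = 8, b[8] = 16, b[9] = 0, b[10] = 16.
The sequence repeats with period 8.
(43 - 1) mod 8 = 2, so b[43] = b[3] = 16.

16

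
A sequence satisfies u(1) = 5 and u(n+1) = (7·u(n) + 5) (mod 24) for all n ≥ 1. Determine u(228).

0

Listing terms: u(1) = 5,  u(2) = 16,  u(3) = 21,  u(4) = 8,  u(5) = 13,  u(6) = 0,  u(7) = 5.
The sequence repeats with period 6.
So u(228) = u(1 + ((228-1) mod 6)) = u(6) = 0.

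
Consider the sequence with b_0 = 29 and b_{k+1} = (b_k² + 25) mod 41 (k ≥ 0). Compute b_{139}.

20

Listing terms: b_0 = 29; b_1 = 5; b_2 = 9; b_3 = 24; b_4 = 27; b_5 = 16; b_6 = 35; b_7 = 20; b_8 = 15; b_9 = 4; b_{10} = 0; b_{11} = 25; b_{12} = 35.
Since b_{12} = b_6 = 35, the sequence is eventually periodic: after a pre-period of length 6 it cycles with period 6.
For k ≥ 6, b_k depends only on (k - 6) mod 6. (139 - 6) mod 6 = 1, so b_{139} = b_7 = 20.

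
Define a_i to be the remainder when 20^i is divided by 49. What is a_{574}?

We have a_0 = 1, a_1 = 20, a_2 = 8, a_3 = 13, a_4 = 15, a_5 = 6, a_6 = 22, a_7 = 48, a_8 = 29, a_9 = 41, a_{10} = 36, a_{11} = 34, a_{12} = 43, a_{13} = 27, a_{14} = 1.
Since a_{14} = a_0 = 1, the sequence is periodic with period 14.
(574 - 0) mod 14 = 0, so a_{574} = a_0 = 1.

1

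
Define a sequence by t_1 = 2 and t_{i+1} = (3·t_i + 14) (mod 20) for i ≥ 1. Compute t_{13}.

Computing terms: t_1 = 2; t_2 = 0; t_3 = 14; t_4 = 16; t_5 = 2.
Since t_5 = t_1 = 2, the sequence is periodic with period 4.
(13 - 1) mod 4 = 0, so t_{13} = t_1 = 2.

2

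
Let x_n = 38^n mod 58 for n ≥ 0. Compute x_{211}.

Computing terms: x_0 = 1; x_1 = 38; x_2 = 52; x_3 = 4; x_4 = 36; x_5 = 34; x_6 = 16; x_7 = 28; x_8 = 20; x_9 = 6; x_{10} = 54; x_{11} = 22; x_{12} = 24; x_{13} = 42; x_{14} = 30; x_{15} = 38.
Since x_{15} = x_1 = 38, the sequence is eventually periodic: after a pre-period of length 1 it cycles with period 14.
For n ≥ 1, x_n depends only on (n - 1) mod 14. (211 - 1) mod 14 = 0, so x_{211} = x_1 = 38.

38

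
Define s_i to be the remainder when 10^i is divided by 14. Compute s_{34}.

We have s_0 = 1,  s_1 = 10,  s_2 = 2,  s_3 = 6,  s_4 = 4,  s_5 = 12,  s_6 = 8,  s_7 = 10.
Since s_7 = s_1 = 10, the sequence is eventually periodic: after a pre-period of length 1 it cycles with period 6.
For i ≥ 1, s_i depends only on (i - 1) mod 6. (34 - 1) mod 6 = 3, so s_{34} = s_4 = 4.

4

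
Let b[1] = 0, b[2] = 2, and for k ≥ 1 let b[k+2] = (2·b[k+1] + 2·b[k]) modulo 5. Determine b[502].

b[1] = 0; b[2] = 2; b[3] = 4; b[4] = 2; b[5] = 2; b[6] = 3; b[7] = 0; b[8] = 1; b[9] = 2; b[10] = 1; b[11] = 1; b[12] = 4; b[13] = 0; b[14] = 3; b[15] = 1; b[16] = 3; b[17] = 3; b[18] = 2; b[19] = 0; b[20] = 4; b[21] = 3; b[22] = 4; b[23] = 4; b[24] = 1; b[25] = 0; b[26] = 2.
Since (b[25], b[26]) = (b[1], b[2]) = (0, 2) (two consecutive terms determine the rest), the sequence is periodic with period 24.
So b[502] = b[1 + ((502-1) mod 24)] = b[22] = 4.

4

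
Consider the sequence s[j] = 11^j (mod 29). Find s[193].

s[0] = 1,  s[1] = 11,  s[2] = 5,  s[3] = 26,  s[4] = 25,  s[5] = 14,  s[6] = 9,  s[7] = 12,  s[8] = 16,  s[9] = 2,  s[10] = 22,  s[11] = 10,  s[12] = 23,  s[13] = 21,  s[14] = 28,  s[15] = 18,  s[16] = 24,  s[17] = 3,  s[18] = 4,  s[19] = 15,  s[20] = 20,  s[21] = 17,  s[22] = 13,  s[23] = 27,  s[24] = 7,  s[25] = 19,  s[26] = 6,  s[27] = 8,  s[28] = 1.
Since s[28] = s[0] = 1, the sequence is periodic with period 28.
So s[193] = s[0 + ((193-0) mod 28)] = s[25] = 19.

19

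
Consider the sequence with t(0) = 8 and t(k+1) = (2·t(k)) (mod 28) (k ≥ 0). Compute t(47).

t(0) = 8, t(1) = 16, t(2) = 4, t(3) = 8.
The sequence repeats with period 3.
So t(47) = t(0 + ((47-0) mod 3)) = t(2) = 4.

4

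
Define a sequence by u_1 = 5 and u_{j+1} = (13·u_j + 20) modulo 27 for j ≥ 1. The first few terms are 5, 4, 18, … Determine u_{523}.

Listing terms: u_1 = 5; u_2 = 4; u_3 = 18; u_4 = 11; u_5 = 1; u_6 = 6; u_7 = 17; u_8 = 25; u_9 = 21; u_{10} = 23; u_{11} = 22; u_{12} = 9; u_{13} = 2; u_{14} = 19; u_{15} = 24; u_{16} = 8; u_{17} = 16; u_{18} = 12; u_{19} = 14; u_{20} = 13; u_{21} = 0; u_{22} = 20; u_{23} = 10; u_{24} = 15; u_{25} = 26; u_{26} = 7; u_{27} = 3; u_{28} = 5.
The sequence repeats with period 27.
So u_{523} = u_{1 + ((523-1) mod 27)} = u_{10} = 23.

23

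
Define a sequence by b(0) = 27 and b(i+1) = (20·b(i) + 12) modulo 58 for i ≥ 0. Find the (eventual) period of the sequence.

Computing terms: b(0) = 27,  b(1) = 30,  b(2) = 32,  b(3) = 14,  b(4) = 2,  b(5) = 52,  b(6) = 8,  b(7) = 56,  b(8) = 30.
Since b(8) = b(1) = 30, the sequence is eventually periodic: after a pre-period of length 1 it cycles with period 7.

7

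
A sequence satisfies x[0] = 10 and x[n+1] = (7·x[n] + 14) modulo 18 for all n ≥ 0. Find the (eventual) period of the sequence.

We have x[0] = 10, x[1] = 12, x[2] = 8, x[3] = 16, x[4] = 0, x[5] = 14, x[6] = 4, x[7] = 6, x[8] = 2, x[9] = 10.
The sequence repeats with period 9.

9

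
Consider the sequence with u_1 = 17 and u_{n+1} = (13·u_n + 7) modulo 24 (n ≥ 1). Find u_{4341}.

13

u_1 = 17; u_2 = 12; u_3 = 19; u_4 = 14; u_5 = 21; u_6 = 16; u_7 = 23; u_8 = 18; u_9 = 1; u_{10} = 20; u_{11} = 3; u_{12} = 22; u_{13} = 5; u_{14} = 0; u_{15} = 7; u_{16} = 2; u_{17} = 9; u_{18} = 4; u_{19} = 11; u_{20} = 6; u_{21} = 13; u_{22} = 8; u_{23} = 15; u_{24} = 10; u_{25} = 17.
Since u_{25} = u_1 = 17, the sequence is periodic with period 24.
(4341 - 1) mod 24 = 20, so u_{4341} = u_{21} = 13.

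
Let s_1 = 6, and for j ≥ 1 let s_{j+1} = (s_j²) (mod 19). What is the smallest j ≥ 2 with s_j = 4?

We have s_1 = 6; s_2 = 17; s_3 = 4; s_4 = 16; s_5 = 9; s_6 = 5; s_7 = 6.
The sequence repeats with period 6.
The value 4 first appears (with j ≥ 2) at s_3.

3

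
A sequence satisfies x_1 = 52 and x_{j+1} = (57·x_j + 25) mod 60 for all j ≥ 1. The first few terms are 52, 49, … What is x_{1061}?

Computing terms: x_1 = 52; x_2 = 49; x_3 = 58; x_4 = 31; x_5 = 52.
Since x_5 = x_1 = 52, the sequence is periodic with period 4.
(1061 - 1) mod 4 = 0, so x_{1061} = x_1 = 52.

52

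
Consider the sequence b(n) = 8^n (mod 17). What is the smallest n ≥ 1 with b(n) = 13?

2

We have b(0) = 1,  b(1) = 8,  b(2) = 13,  b(3) = 2,  b(4) = 16,  b(5) = 9,  b(6) = 4,  b(7) = 15,  b(8) = 1.
The sequence repeats with period 8.
The value 13 first appears (with n ≥ 1) at b(2).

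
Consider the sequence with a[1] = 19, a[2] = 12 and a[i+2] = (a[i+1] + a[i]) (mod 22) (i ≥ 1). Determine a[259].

15

Listing terms: a[1] = 19, a[2] = 12, a[3] = 9, a[4] = 21, a[5] = 8, a[6] = 7, a[7] = 15, a[8] = 0, a[9] = 15, a[10] = 15, a[11] = 8, a[12] = 1, a[13] = 9, a[14] = 10, a[15] = 19, a[16] = 7, a[17] = 4, a[18] = 11, a[19] = 15, a[20] = 4, a[21] = 19, a[22] = 1, a[23] = 20, a[24] = 21, a[25] = 19, a[26] = 18, a[27] = 15, a[28] = 11, a[29] = 4, a[30] = 15, a[31] = 19, a[32] = 12.
Since (a[31], a[32]) = (a[1], a[2]) = (19, 12) (two consecutive terms determine the rest), the sequence is periodic with period 30.
(259 - 1) mod 30 = 18, so a[259] = a[19] = 15.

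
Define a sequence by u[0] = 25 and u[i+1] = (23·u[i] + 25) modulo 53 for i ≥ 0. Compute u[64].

25

We have u[0] = 25,  u[1] = 17,  u[2] = 45,  u[3] = 0,  u[4] = 25.
The sequence repeats with period 4.
(64 - 0) mod 4 = 0, so u[64] = u[0] = 25.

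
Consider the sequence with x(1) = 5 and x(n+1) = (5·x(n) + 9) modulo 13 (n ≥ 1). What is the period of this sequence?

4

Computing terms: x(1) = 5, x(2) = 8, x(3) = 10, x(4) = 7, x(5) = 5.
The sequence repeats with period 4.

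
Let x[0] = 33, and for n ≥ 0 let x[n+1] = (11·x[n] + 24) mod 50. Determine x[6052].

31

Listing terms: x[0] = 33, x[1] = 37, x[2] = 31, x[3] = 15, x[4] = 39, x[5] = 3, x[6] = 7, x[7] = 1, x[8] = 35, x[9] = 9, x[10] = 23, x[11] = 27, x[12] = 21, x[13] = 5, x[14] = 29, x[15] = 43, x[16] = 47, x[17] = 41, x[18] = 25, x[19] = 49, x[20] = 13, x[21] = 17, x[22] = 11, x[23] = 45, x[24] = 19, x[25] = 33.
Since x[25] = x[0] = 33, the sequence is periodic with period 25.
So x[6052] = x[0 + ((6052-0) mod 25)] = x[2] = 31.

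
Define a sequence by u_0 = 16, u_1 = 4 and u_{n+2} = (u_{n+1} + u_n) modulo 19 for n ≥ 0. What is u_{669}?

u_0 = 16; u_1 = 4; u_2 = 1; u_3 = 5; u_4 = 6; u_5 = 11; u_6 = 17; u_7 = 9; u_8 = 7; u_9 = 16; u_{10} = 4.
The sequence repeats with period 9.
(669 - 0) mod 9 = 3, so u_{669} = u_3 = 5.

5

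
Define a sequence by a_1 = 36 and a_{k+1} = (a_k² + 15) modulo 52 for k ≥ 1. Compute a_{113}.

16

Computing terms: a_1 = 36; a_2 = 11; a_3 = 32; a_4 = 51; a_5 = 16; a_6 = 11.
Since a_6 = a_2 = 11, the sequence is eventually periodic: after a pre-period of length 1 it cycles with period 4.
For k ≥ 2, a_k depends only on (k - 2) mod 4. (113 - 2) mod 4 = 3, so a_{113} = a_5 = 16.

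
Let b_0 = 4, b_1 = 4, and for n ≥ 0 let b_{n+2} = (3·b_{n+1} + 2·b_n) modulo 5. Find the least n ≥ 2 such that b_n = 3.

Computing terms: b_0 = 4; b_1 = 4; b_2 = 0; b_3 = 3; b_4 = 4; b_5 = 3; b_6 = 2; b_7 = 2; b_8 = 0; b_9 = 4; b_{10} = 2; b_{11} = 4; b_{12} = 1; b_{13} = 1; b_{14} = 0; b_{15} = 2; b_{16} = 1; b_{17} = 2; b_{18} = 3; b_{19} = 3; b_{20} = 0; b_{21} = 1; b_{22} = 3; b_{23} = 1; b_{24} = 4; b_{25} = 4.
The sequence repeats with period 24.
The value 3 first appears (with n ≥ 2) at b_3.

3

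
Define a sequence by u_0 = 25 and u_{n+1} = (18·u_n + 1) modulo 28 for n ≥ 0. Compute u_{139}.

3

Computing terms: u_0 = 25; u_1 = 3; u_2 = 27; u_3 = 11; u_4 = 3.
Since u_4 = u_1 = 3, the sequence is eventually periodic: after a pre-period of length 1 it cycles with period 3.
For n ≥ 1, u_n depends only on (n - 1) mod 3. (139 - 1) mod 3 = 0, so u_{139} = u_1 = 3.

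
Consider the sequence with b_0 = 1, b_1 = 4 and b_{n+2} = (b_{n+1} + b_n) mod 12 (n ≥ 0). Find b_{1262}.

Listing terms: b_0 = 1; b_1 = 4; b_2 = 5; b_3 = 9; b_4 = 2; b_5 = 11; b_6 = 1; b_7 = 0; b_8 = 1; b_9 = 1; b_{10} = 2; b_{11} = 3; b_{12} = 5; b_{13} = 8; b_{14} = 1; b_{15} = 9; b_{16} = 10; b_{17} = 7; b_{18} = 5; b_{19} = 0; b_{20} = 5; b_{21} = 5; b_{22} = 10; b_{23} = 3; b_{24} = 1; b_{25} = 4.
Since (b_{24}, b_{25}) = (b_0, b_1) = (1, 4) (two consecutive terms determine the rest), the sequence is periodic with period 24.
So b_{1262} = b_{0 + ((1262-0) mod 24)} = b_{14} = 1.

1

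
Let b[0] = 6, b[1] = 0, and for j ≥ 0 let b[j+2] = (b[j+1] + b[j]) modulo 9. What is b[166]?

We have b[0] = 6,  b[1] = 0,  b[2] = 6,  b[3] = 6,  b[4] = 3,  b[5] = 0,  b[6] = 3,  b[7] = 3,  b[8] = 6,  b[9] = 0.
Since (b[8], b[9]) = (b[0], b[1]) = (6, 0) (two consecutive terms determine the rest), the sequence is periodic with period 8.
So b[166] = b[0 + ((166-0) mod 8)] = b[6] = 3.

3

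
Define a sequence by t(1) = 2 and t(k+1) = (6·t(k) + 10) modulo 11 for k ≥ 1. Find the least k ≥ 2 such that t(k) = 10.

3

Listing terms: t(1) = 2; t(2) = 0; t(3) = 10; t(4) = 4; t(5) = 1; t(6) = 5; t(7) = 7; t(8) = 8; t(9) = 3; t(10) = 6; t(11) = 2.
The sequence repeats with period 10.
The value 10 first appears (with k ≥ 2) at t(3).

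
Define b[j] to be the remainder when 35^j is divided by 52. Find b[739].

We have b[0] = 1,  b[1] = 35,  b[2] = 29,  b[3] = 27,  b[4] = 9,  b[5] = 3,  b[6] = 1.
The sequence repeats with period 6.
So b[739] = b[0 + ((739-0) mod 6)] = b[1] = 35.

35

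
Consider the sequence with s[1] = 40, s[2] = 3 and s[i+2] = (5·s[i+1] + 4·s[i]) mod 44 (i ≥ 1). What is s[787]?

We have s[1] = 40; s[2] = 3; s[3] = 43; s[4] = 7; s[5] = 31; s[6] = 7; s[7] = 27; s[8] = 31; s[9] = 43; s[10] = 31; s[11] = 19; s[12] = 43; s[13] = 27; s[14] = 43; s[15] = 15; s[16] = 27; s[17] = 19; s[18] = 27; s[19] = 35; s[20] = 19; s[21] = 15; s[22] = 19; s[23] = 23; s[24] = 15; s[25] = 35; s[26] = 15; s[27] = 39; s[28] = 35; s[29] = 23; s[30] = 35; s[31] = 3; s[32] = 23; s[33] = 39; s[34] = 23; s[35] = 7; s[36] = 39; s[37] = 3; s[38] = 39; s[39] = 31; s[40] = 3; s[41] = 7; s[42] = 3; s[43] = 43.
Since (s[42], s[43]) = (s[2], s[3]) = (3, 43) (two consecutive terms determine the rest), the sequence is eventually periodic: after a pre-period of length 1 it cycles with period 40.
For i ≥ 2, s[i] depends only on (i - 2) mod 40. (787 - 2) mod 40 = 25, so s[787] = s[27] = 39.

39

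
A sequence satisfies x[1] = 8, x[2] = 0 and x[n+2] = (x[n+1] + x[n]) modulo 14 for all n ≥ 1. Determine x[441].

6

Computing terms: x[1] = 8,  x[2] = 0,  x[3] = 8,  x[4] = 8,  x[5] = 2,  x[6] = 10,  x[7] = 12,  x[8] = 8,  x[9] = 6,  x[10] = 0,  x[11] = 6,  x[12] = 6,  x[13] = 12,  x[14] = 4,  x[15] = 2,  x[16] = 6,  x[17] = 8,  x[18] = 0.
Since (x[17], x[18]) = (x[1], x[2]) = (8, 0) (two consecutive terms determine the rest), the sequence is periodic with period 16.
(441 - 1) mod 16 = 8, so x[441] = x[9] = 6.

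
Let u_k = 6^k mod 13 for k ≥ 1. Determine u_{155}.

We have u_1 = 6, u_2 = 10, u_3 = 8, u_4 = 9, u_5 = 2, u_6 = 12, u_7 = 7, u_8 = 3, u_9 = 5, u_{10} = 4, u_{11} = 11, u_{12} = 1, u_{13} = 6.
The sequence repeats with period 12.
So u_{155} = u_{1 + ((155-1) mod 12)} = u_{11} = 11.

11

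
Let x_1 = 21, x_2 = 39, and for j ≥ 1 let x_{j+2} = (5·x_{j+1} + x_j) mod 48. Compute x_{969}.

Computing terms: x_1 = 21; x_2 = 39; x_3 = 24; x_4 = 15; x_5 = 3; x_6 = 30; x_7 = 9; x_8 = 27; x_9 = 0; x_{10} = 27; x_{11} = 39; x_{12} = 30; x_{13} = 45; x_{14} = 15; x_{15} = 24; x_{16} = 39; x_{17} = 27; x_{18} = 30; x_{19} = 33; x_{20} = 3; x_{21} = 0; x_{22} = 3; x_{23} = 15; x_{24} = 30; x_{25} = 21; x_{26} = 39.
The sequence repeats with period 24.
(969 - 1) mod 24 = 8, so x_{969} = x_9 = 0.

0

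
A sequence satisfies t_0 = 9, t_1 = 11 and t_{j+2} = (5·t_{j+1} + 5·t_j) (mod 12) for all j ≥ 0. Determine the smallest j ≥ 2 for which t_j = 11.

Computing terms: t_0 = 9, t_1 = 11, t_2 = 4, t_3 = 3, t_4 = 11, t_5 = 10, t_6 = 9, t_7 = 11.
Since (t_6, t_7) = (t_0, t_1) = (9, 11) (two consecutive terms determine the rest), the sequence is periodic with period 6.
The value 11 first appears (with j ≥ 2) at t_4.

4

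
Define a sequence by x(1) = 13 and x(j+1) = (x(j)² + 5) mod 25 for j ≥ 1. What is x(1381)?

Listing terms: x(1) = 13; x(2) = 24; x(3) = 6; x(4) = 16; x(5) = 11; x(6) = 1; x(7) = 6.
Since x(7) = x(3) = 6, the sequence is eventually periodic: after a pre-period of length 2 it cycles with period 4.
For j ≥ 3, x(j) depends only on (j - 3) mod 4. (1381 - 3) mod 4 = 2, so x(1381) = x(5) = 11.

11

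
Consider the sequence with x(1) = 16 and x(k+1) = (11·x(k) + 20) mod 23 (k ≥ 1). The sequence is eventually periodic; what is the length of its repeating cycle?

x(1) = 16, x(2) = 12, x(3) = 14, x(4) = 13, x(5) = 2, x(6) = 19, x(7) = 22, x(8) = 9, x(9) = 4, x(10) = 18, x(11) = 11, x(12) = 3, x(13) = 7, x(14) = 5, x(15) = 6, x(16) = 17, x(17) = 0, x(18) = 20, x(19) = 10, x(20) = 15, x(21) = 1, x(22) = 8, x(23) = 16.
The sequence repeats with period 22.

22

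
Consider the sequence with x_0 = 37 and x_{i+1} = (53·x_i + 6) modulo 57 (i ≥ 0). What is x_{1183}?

We have x_0 = 37; x_1 = 29; x_2 = 4; x_3 = 47; x_4 = 46; x_5 = 50; x_6 = 34; x_7 = 41; x_8 = 13; x_9 = 11; x_{10} = 19; x_{11} = 44; x_{12} = 1; x_{13} = 2; x_{14} = 55; x_{15} = 14; x_{16} = 7; x_{17} = 35; x_{18} = 37.
The sequence repeats with period 18.
So x_{1183} = x_{0 + ((1183-0) mod 18)} = x_{13} = 2.

2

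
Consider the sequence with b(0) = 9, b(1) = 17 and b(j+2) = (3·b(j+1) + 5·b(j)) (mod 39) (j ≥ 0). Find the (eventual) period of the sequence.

12

We have b(0) = 9, b(1) = 17, b(2) = 18, b(3) = 22, b(4) = 0, b(5) = 32, b(6) = 18, b(7) = 19, b(8) = 30, b(9) = 29, b(10) = 3, b(11) = 37, b(12) = 9, b(13) = 17.
The sequence repeats with period 12.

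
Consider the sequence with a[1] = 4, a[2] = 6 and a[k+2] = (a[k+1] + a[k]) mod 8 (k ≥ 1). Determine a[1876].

0

Listing terms: a[1] = 4; a[2] = 6; a[3] = 2; a[4] = 0; a[5] = 2; a[6] = 2; a[7] = 4; a[8] = 6.
Since (a[7], a[8]) = (a[1], a[2]) = (4, 6) (two consecutive terms determine the rest), the sequence is periodic with period 6.
(1876 - 1) mod 6 = 3, so a[1876] = a[4] = 0.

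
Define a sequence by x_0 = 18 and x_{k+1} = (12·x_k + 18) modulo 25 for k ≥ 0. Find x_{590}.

6

x_0 = 18,  x_1 = 9,  x_2 = 1,  x_3 = 5,  x_4 = 3,  x_5 = 4,  x_6 = 16,  x_7 = 10,  x_8 = 13,  x_9 = 24,  x_{10} = 6,  x_{11} = 15,  x_{12} = 23,  x_{13} = 19,  x_{14} = 21,  x_{15} = 20,  x_{16} = 8,  x_{17} = 14,  x_{18} = 11,  x_{19} = 0,  x_{20} = 18.
Since x_{20} = x_0 = 18, the sequence is periodic with period 20.
(590 - 0) mod 20 = 10, so x_{590} = x_{10} = 6.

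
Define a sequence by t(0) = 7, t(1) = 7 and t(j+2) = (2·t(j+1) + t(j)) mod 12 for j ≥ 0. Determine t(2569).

7

Listing terms: t(0) = 7,  t(1) = 7,  t(2) = 9,  t(3) = 1,  t(4) = 11,  t(5) = 11,  t(6) = 9,  t(7) = 5,  t(8) = 7,  t(9) = 7.
Since (t(8), t(9)) = (t(0), t(1)) = (7, 7) (two consecutive terms determine the rest), the sequence is periodic with period 8.
So t(2569) = t(0 + ((2569-0) mod 8)) = t(1) = 7.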